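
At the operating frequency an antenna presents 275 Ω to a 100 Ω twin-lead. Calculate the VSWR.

For a purely resistive load, VSWR = R_L/Z_0 or Z_0/R_L (whichever > 1) = 275/100

VSWR ≈ 2.75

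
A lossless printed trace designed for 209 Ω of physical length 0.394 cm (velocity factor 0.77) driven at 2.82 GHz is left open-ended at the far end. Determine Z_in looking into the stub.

λ = v/f = 0.77·c / 2.82 GHz = 0.0819 m
βl = 2π·l/λ = 2π × 0.0481 = 17.3°
tan(βl) = 0.312
For an open-ended stub, Z_in = −jZ_0·cot(βl) = −jZ_0/tan(βl)

Z_in ≈ −j670 Ω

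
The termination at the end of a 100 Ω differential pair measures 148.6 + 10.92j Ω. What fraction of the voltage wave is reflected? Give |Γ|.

Γ = (Z_L − Z_0)/(Z_L + Z_0) = (48.6 + j10.92)/(248.6 + j10.92)
|Γ| = 49.8/249

|Γ| ≈ 0.2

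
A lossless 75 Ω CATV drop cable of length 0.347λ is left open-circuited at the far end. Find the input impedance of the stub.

βl = 2π × 0.347 = 125°
tan(βl) = -1.43
For an open-circuited stub, Z_in = −jZ_0·cot(βl) = −jZ_0/tan(βl)

Z_in ≈ +j52.4 Ω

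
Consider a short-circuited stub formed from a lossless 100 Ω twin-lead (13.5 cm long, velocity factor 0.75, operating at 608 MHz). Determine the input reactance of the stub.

λ = v/f = 0.75·c / 608 MHz = 0.37 m
βl = 2π·l/λ = 2π × 0.365 = 131°
tan(βl) = -1.14
For a short-circuited stub, Z_in = jZ_0·tan(βl)

X_in ≈ -114 Ω (capacitive)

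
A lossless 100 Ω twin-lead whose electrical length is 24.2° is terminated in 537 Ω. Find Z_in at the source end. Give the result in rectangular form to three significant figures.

Z_in ≈ 94.6 − j183 Ω

tan(βl) = tan(24.2°) = 0.449
Z_in = Z_0·(Z_L + jZ_0·tanβl)/(Z_0 + jZ_L·tanβl)
     = 100·(537 + j44.9)/(100 + j241)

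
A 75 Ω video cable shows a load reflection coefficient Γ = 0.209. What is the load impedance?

Z_L = Z_0·(1 + Γ)/(1 − Γ) = 75·(1.21)/(0.791)

Z_L ≈ 115 Ω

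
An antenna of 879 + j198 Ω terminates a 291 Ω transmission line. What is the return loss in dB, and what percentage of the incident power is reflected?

RL ≈ 5.63 dB; 27.3% of incident power reflected

Γ = (588 + j198)/(1170 + j198), |Γ| = 0.523
RL = −20·log₁₀(0.523) = 5.63 dB
P_refl/P_inc = |Γ|² = 0.273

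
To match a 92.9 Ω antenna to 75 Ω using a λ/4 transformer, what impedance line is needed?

Z_qwt ≈ 83.5 Ω

Z_qwt = √(Z_0·R_L) = √(75 × 92.9) = √6968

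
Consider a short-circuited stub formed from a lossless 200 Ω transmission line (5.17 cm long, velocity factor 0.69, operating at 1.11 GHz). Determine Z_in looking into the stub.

λ = v/f = 0.69·c / 1.11 GHz = 0.186 m
βl = 2π·l/λ = 2π × 0.277 = 99.8°
tan(βl) = -5.79
For a short-circuited stub, Z_in = jZ_0·tan(βl)

Z_in ≈ −j1160 Ω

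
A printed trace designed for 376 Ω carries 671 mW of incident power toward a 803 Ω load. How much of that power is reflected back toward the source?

P_reflected ≈ 88 mW

Γ = (803 − 376)/(803 + 376) = 0.362
|Γ|² = 0.131
P_refl = |Γ|²·P_inc = 88 mW, P_del = (1 − |Γ|²)·P_inc = 583 mW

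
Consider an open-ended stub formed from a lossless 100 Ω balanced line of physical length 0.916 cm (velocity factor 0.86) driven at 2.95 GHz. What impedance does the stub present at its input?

λ = v/f = 0.86·c / 2.95 GHz = 0.0875 m
βl = 2π·l/λ = 2π × 0.105 = 37.7°
tan(βl) = 0.773
For an open-ended stub, Z_in = −jZ_0·cot(βl) = −jZ_0/tan(βl)

Z_in ≈ −j129 Ω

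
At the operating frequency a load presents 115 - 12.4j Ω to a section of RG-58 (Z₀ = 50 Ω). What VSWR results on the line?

Γ = (Z_L − Z_0)/(Z_L + Z_0) = (65 − j12.4)/(165 − j12.4)
|Γ| = 66.2/165 = 0.4
VSWR = (1 + |Γ|)/(1 − |Γ|) = 1.4/0.6

VSWR ≈ 2.33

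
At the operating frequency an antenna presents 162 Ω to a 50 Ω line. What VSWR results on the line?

Γ = (162 − 50)/(162 + 50) = 0.528
VSWR = (1 + 0.528)/(1 − 0.528)

VSWR ≈ 3.24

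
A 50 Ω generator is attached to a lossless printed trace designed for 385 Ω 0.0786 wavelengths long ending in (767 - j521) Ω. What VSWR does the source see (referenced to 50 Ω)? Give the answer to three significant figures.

VSWR ≈ 14

βl = 2π × 0.0786 = 28.3°
tan(βl) = 0.538
Z_in = Z_0·(Z_L + jZ_0·tanβl)/(Z_0 + jZ_L·tanβl) = 239 − j330 Ω
Γ_s = (Z_in − Z_s)/(Z_in + Z_s) = (189 − j330)/(289 − j330), |Γ_s| = 0.867
VSWR = (1 + |Γ_s|)/(1 − |Γ_s|)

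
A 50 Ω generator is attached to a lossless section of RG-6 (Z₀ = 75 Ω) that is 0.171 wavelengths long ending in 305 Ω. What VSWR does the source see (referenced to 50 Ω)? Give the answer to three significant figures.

VSWR ≈ 3.52

βl = 2π × 0.171 = 61.6°
tan(βl) = 1.85
Z_in = Z_0·(Z_L + jZ_0·tanβl)/(Z_0 + jZ_L·tanβl) = 23.4 − j37.5 Ω
Γ_s = (Z_in − Z_s)/(Z_in + Z_s) = (-26.6 − j37.5)/(73.4 − j37.5), |Γ_s| = 0.557
VSWR = (1 + |Γ_s|)/(1 − |Γ_s|)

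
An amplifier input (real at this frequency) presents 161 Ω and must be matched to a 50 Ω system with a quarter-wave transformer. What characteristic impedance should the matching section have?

Z_qwt = √(Z_0·R_L) = √(50 × 161) = √8050

Z_qwt ≈ 89.7 Ω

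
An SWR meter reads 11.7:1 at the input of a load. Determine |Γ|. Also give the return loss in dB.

|Γ| ≈ 0.843; return loss ≈ 1.49 dB

|Γ| = (S − 1)/(S + 1) = (11.7 − 1)/(11.7 + 1) = 10.7/12.7
RL = −20·log₁₀|Γ| = −20·log₁₀(0.843)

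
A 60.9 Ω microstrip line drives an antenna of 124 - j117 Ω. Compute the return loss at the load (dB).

Γ = (63.1 − j117)/(184.9 − j117), |Γ| = 0.608
RL = −20·log₁₀|Γ| = −20·log₁₀(0.608)

RL ≈ 4.33 dB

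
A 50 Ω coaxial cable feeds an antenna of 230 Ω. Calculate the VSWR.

VSWR ≈ 4.6

For a purely resistive load, VSWR = R_L/Z_0 or Z_0/R_L (whichever > 1) = 230/50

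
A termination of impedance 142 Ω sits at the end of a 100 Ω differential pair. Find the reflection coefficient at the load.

Γ = (Z_L − Z_0)/(Z_L + Z_0) = (142 − 100)/(142 + 100) = 42/242

Γ = 0.174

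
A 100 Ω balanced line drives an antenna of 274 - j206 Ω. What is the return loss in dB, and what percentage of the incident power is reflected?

RL ≈ 3.99 dB; 39.9% of incident power reflected

Γ = (174 − j206)/(374 − j206), |Γ| = 0.632
RL = −20·log₁₀(0.632) = 3.99 dB
P_refl/P_inc = |Γ|² = 0.399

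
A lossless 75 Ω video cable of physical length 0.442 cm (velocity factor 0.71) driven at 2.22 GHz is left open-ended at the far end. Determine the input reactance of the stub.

X_in ≈ -252 Ω (capacitive)

λ = v/f = 0.71·c / 2.22 GHz = 0.0959 m
βl = 2π·l/λ = 2π × 0.0461 = 16.6°
tan(βl) = 0.298
For an open-ended stub, Z_in = −jZ_0·cot(βl) = −jZ_0/tan(βl)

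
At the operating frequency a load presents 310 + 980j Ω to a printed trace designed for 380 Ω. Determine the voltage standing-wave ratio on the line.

Γ = (Z_L − Z_0)/(Z_L + Z_0) = (-70 + j980)/(690 + j980)
|Γ| = 982/1200 = 0.82
VSWR = (1 + |Γ|)/(1 − |Γ|) = 1.82/0.18

VSWR ≈ 10.1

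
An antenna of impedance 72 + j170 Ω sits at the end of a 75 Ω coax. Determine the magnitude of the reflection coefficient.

|Γ| ≈ 0.757

Γ = (Z_L − Z_0)/(Z_L + Z_0) = (-3 + j170)/(147 + j170)
|Γ| = 170/225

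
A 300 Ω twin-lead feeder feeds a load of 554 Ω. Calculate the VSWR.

VSWR ≈ 1.85

For a purely resistive load, VSWR = R_L/Z_0 or Z_0/R_L (whichever > 1) = 554/300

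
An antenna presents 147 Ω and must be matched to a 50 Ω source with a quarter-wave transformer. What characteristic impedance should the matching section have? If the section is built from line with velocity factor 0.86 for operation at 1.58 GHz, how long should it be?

Z_qwt ≈ 85.7 Ω; length ≈ 4.08 cm

Z_qwt = √(Z_0·R_L) = √(50 × 147) = √7350
λ = 0.86·c/f = 0.163 m, so l = λ/4 = 0.0408 m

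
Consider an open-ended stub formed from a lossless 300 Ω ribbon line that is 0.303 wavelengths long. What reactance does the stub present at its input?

X_in ≈ 104 Ω (inductive)

βl = 2π × 0.303 = 109°
tan(βl) = -2.89
For an open-ended stub, Z_in = −jZ_0·cot(βl) = −jZ_0/tan(βl)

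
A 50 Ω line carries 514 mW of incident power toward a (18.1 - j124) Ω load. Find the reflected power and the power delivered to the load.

P_reflected ≈ 421 mW; P_delivered ≈ 93 mW

|Γ| = |(-31.9 − j124)/(68.1 − j124)| = 0.905
|Γ|² = 0.819
P_refl = |Γ|²·P_inc = 421 mW, P_del = (1 − |Γ|²)·P_inc = 93 mW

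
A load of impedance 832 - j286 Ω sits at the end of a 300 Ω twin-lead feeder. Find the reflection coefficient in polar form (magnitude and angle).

Γ ≈ 0.517 ∠ -14.1°

Γ = (Z_L − Z_0)/(Z_L + Z_0) = (532 − j286)/(1132 − j286)
|Γ| = 604/1170 = 0.517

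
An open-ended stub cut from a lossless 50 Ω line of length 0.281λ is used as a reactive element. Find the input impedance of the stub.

βl = 2π × 0.281 = 101°
tan(βl) = -5.07
For an open-ended stub, Z_in = −jZ_0·cot(βl) = −jZ_0/tan(βl)

Z_in ≈ +j9.86 Ω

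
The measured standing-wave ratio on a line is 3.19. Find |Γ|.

|Γ| ≈ 0.523

|Γ| = (S − 1)/(S + 1) = (3.19 − 1)/(3.19 + 1) = 2.19/4.19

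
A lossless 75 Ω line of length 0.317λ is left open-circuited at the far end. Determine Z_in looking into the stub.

βl = 2π × 0.317 = 114°
tan(βl) = -2.23
For an open-circuited stub, Z_in = −jZ_0·cot(βl) = −jZ_0/tan(βl)

Z_in ≈ +j33.6 Ω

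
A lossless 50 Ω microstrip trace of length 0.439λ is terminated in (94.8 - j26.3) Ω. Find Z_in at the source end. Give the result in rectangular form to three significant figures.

βl = 2π × 0.439 = 158°
tan(βl) = tan(158°) = -0.403
Z_in = Z_0·(Z_L + jZ_0·tanβl)/(Z_0 + jZ_L·tanβl)
     = 50·(94.8 − j46.5)/(39.4 − j38.2)

Z_in ≈ 91.4 + j29.8 Ω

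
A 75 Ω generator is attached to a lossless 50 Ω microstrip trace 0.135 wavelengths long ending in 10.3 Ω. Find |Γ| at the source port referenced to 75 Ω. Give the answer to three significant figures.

βl = 2π × 0.135 = 48.6°
tan(βl) = 1.13
Z_in = Z_0·(Z_L + jZ_0·tanβl)/(Z_0 + jZ_L·tanβl) = 22.3 + j51.5 Ω
Γ_s = (Z_in − Z_s)/(Z_in + Z_s) = (-52.7 + j51.5)/(97.3 + j51.5), |Γ_s| = 0.669

|Γ| ≈ 0.669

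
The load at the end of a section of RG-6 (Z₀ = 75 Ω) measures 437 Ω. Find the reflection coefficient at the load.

Γ = (Z_L − Z_0)/(Z_L + Z_0) = (437 − 75)/(437 + 75) = 362/512

Γ = 0.707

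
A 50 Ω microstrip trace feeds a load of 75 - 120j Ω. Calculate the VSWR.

VSWR ≈ 5.84

Γ = (Z_L − Z_0)/(Z_L + Z_0) = (25 − j120)/(125 − j120)
|Γ| = 123/173 = 0.707
VSWR = (1 + |Γ|)/(1 − |Γ|) = 1.71/0.293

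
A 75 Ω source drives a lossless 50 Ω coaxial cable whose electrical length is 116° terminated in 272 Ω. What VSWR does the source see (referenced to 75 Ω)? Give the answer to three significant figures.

VSWR ≈ 7.3

tan(βl) = -2.05
Z_in = Z_0·(Z_L + jZ_0·tanβl)/(Z_0 + jZ_L·tanβl) = 11.3 + j23.4 Ω
Γ_s = (Z_in − Z_s)/(Z_in + Z_s) = (-63.7 + j23.4)/(86.3 + j23.4), |Γ_s| = 0.759
VSWR = (1 + |Γ_s|)/(1 − |Γ_s|)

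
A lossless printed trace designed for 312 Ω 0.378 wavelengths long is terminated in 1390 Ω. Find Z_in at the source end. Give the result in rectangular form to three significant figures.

βl = 2π × 0.378 = 136°
tan(βl) = tan(136°) = -0.963
Z_in = Z_0·(Z_L + jZ_0·tanβl)/(Z_0 + jZ_L·tanβl)
     = 312·(1390 − j300)/(312 − j1340)

Z_in ≈ 138 + j292 Ω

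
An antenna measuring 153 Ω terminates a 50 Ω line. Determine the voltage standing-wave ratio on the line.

Γ = (153 − 50)/(153 + 50) = 0.507
VSWR = (1 + 0.507)/(1 − 0.507)

VSWR ≈ 3.06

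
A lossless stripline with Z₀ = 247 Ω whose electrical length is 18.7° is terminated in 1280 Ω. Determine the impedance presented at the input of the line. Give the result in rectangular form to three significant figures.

Z_in ≈ 350 − j530 Ω

tan(βl) = tan(18.7°) = 0.338
Z_in = Z_0·(Z_L + jZ_0·tanβl)/(Z_0 + jZ_L·tanβl)
     = 247·(1280 + j83.6)/(247 + j433)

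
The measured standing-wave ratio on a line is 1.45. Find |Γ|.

|Γ| = (S − 1)/(S + 1) = (1.45 − 1)/(1.45 + 1) = 0.45/2.45

|Γ| ≈ 0.184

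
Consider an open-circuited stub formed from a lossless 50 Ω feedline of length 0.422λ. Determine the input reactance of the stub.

βl = 2π × 0.422 = 152°
tan(βl) = -0.534
For an open-circuited stub, Z_in = −jZ_0·cot(βl) = −jZ_0/tan(βl)

X_in ≈ 93.7 Ω (inductive)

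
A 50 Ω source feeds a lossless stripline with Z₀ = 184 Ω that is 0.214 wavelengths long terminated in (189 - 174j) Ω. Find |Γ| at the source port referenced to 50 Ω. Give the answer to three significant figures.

βl = 2π × 0.214 = 77°
tan(βl) = 4.35
Z_in = Z_0·(Z_L + jZ_0·tanβl)/(Z_0 + jZ_L·tanβl) = 81.6 + j51.1 Ω
Γ_s = (Z_in − Z_s)/(Z_in + Z_s) = (31.6 + j51.1)/(132 + j51.1), |Γ_s| = 0.426

|Γ| ≈ 0.426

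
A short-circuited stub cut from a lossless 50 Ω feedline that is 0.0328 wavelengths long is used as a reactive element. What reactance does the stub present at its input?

X_in ≈ 10.5 Ω (inductive)

βl = 2π × 0.0328 = 11.8°
tan(βl) = 0.209
For a short-circuited stub, Z_in = jZ_0·tan(βl)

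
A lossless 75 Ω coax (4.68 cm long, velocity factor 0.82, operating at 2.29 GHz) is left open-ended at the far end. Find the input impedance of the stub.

Z_in ≈ +j175 Ω

λ = v/f = 0.82·c / 2.29 GHz = 0.107 m
βl = 2π·l/λ = 2π × 0.436 = 157°
tan(βl) = -0.428
For an open-ended stub, Z_in = −jZ_0·cot(βl) = −jZ_0/tan(βl)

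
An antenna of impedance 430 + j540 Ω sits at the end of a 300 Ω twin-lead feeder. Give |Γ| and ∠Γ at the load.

Γ ≈ 0.612 ∠ 40°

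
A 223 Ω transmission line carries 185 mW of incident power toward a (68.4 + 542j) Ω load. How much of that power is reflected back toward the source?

P_reflected ≈ 155 mW

|Γ| = |(-154.6 + j542)/(291.4 + j542)| = 0.916
|Γ|² = 0.839
P_refl = |Γ|²·P_inc = 155 mW, P_del = (1 − |Γ|²)·P_inc = 29.8 mW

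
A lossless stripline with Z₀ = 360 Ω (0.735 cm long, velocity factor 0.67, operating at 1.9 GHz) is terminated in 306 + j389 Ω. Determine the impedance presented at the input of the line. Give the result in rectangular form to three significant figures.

λ = v/f = 0.67·c / 1.9 GHz = 0.106 m
βl = 2π·l/λ = 2π × 0.0695 = 25°
tan(βl) = tan(25°) = 0.467
Z_in = Z_0·(Z_L + jZ_0·tanβl)/(Z_0 + jZ_L·tanβl)
     = 360·(306 + j557)/(179 + j143)

Z_in ≈ 924 + j384 Ω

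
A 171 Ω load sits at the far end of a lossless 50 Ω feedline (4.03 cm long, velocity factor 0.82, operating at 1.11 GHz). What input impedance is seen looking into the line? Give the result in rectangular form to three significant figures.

Z_in ≈ 17.4 − j20.5 Ω

λ = v/f = 0.82·c / 1.11 GHz = 0.222 m
βl = 2π·l/λ = 2π × 0.182 = 65.5°
tan(βl) = tan(65.5°) = 2.19
Z_in = Z_0·(Z_L + jZ_0·tanβl)/(Z_0 + jZ_L·tanβl)
     = 50·(171 + j110)/(50 + j375)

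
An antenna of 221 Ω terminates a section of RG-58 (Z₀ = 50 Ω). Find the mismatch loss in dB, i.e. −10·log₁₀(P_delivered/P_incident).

mismatch loss ≈ 2.21 dB

Γ = (221 − 50)/(221 + 50) = 0.631
|Γ|² = 0.398, so P_del/P_inc = 1 − |Γ|² = 0.602
ML = −10·log₁₀(1 − |Γ|²)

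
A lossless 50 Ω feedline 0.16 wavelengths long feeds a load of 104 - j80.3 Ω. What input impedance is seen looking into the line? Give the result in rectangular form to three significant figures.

Z_in ≈ 15.6 − j14.9 Ω

βl = 2π × 0.16 = 57.6°
tan(βl) = tan(57.6°) = 1.58
Z_in = Z_0·(Z_L + jZ_0·tanβl)/(Z_0 + jZ_L·tanβl)
     = 50·(104 − j1.51)/(177 + j164)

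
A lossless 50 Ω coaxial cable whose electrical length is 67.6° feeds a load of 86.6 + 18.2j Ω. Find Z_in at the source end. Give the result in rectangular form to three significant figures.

Z_in ≈ 33.7 − j19.7 Ω

tan(βl) = tan(67.6°) = 2.43
Z_in = Z_0·(Z_L + jZ_0·tanβl)/(Z_0 + jZ_L·tanβl)
     = 50·(86.6 + j140)/(5.84 + j210)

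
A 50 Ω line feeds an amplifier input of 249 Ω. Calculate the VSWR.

Γ = (249 − 50)/(249 + 50) = 0.666
VSWR = (1 + 0.666)/(1 − 0.666)

VSWR ≈ 4.98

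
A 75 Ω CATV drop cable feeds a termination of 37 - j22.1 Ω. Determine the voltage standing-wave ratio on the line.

VSWR ≈ 2.25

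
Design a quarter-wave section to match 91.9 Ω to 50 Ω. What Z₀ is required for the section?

Z_qwt = √(Z_0·R_L) = √(50 × 91.9) = √4595

Z_qwt ≈ 67.8 Ω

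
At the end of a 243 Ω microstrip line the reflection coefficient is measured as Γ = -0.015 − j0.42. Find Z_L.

Z_L = Z_0·(1 + Γ)/(1 − Γ) = 243·(0.985 − j0.42)/(1.01 + j0.42)

Z_L ≈ 166 − j169 Ω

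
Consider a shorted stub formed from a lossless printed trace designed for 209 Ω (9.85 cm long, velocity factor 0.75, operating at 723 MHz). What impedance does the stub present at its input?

Z_in ≈ −j471 Ω

λ = v/f = 0.75·c / 723 MHz = 0.311 m
βl = 2π·l/λ = 2π × 0.317 = 114°
tan(βl) = -2.25
For a shorted stub, Z_in = jZ_0·tan(βl)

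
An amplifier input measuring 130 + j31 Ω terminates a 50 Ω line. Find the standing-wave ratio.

VSWR ≈ 2.77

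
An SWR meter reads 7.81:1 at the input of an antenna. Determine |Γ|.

|Γ| ≈ 0.773

|Γ| = (S − 1)/(S + 1) = (7.81 − 1)/(7.81 + 1) = 6.81/8.81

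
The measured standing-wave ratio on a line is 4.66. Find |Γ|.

|Γ| ≈ 0.647

|Γ| = (S − 1)/(S + 1) = (4.66 − 1)/(4.66 + 1) = 3.66/5.66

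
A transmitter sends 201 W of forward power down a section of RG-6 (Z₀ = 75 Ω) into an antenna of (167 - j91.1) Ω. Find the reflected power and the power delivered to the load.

|Γ| = |(92 − j91.1)/(242 − j91.1)| = 0.501
|Γ|² = 0.251
P_refl = |Γ|²·P_inc = 50.4 W, P_del = (1 − |Γ|²)·P_inc = 151 W

P_reflected ≈ 50.4 W; P_delivered ≈ 151 W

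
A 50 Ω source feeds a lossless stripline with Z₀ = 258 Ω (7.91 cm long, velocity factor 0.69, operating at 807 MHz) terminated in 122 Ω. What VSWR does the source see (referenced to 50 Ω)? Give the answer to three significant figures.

VSWR ≈ 9.85

λ = v/f = 0.69·c / 807 MHz = 0.257 m
βl = 2π·l/λ = 2π × 0.308 = 111°
tan(βl) = -2.6
Z_in = Z_0·(Z_L + jZ_0·tanβl)/(Z_0 + jZ_L·tanβl) = 377 − j207 Ω
Γ_s = (Z_in − Z_s)/(Z_in + Z_s) = (327 − j207)/(427 − j207), |Γ_s| = 0.816
VSWR = (1 + |Γ_s|)/(1 − |Γ_s|)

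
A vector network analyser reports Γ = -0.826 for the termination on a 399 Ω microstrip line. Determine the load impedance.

Z_L = Z_0·(1 + Γ)/(1 − Γ) = 399·(0.174)/(1.83)

Z_L ≈ 38 Ω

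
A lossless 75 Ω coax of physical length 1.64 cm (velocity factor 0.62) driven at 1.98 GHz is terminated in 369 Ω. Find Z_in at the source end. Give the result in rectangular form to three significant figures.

λ = v/f = 0.62·c / 1.98 GHz = 0.0939 m
βl = 2π·l/λ = 2π × 0.175 = 62.8°
tan(βl) = tan(62.8°) = 1.95
Z_in = Z_0·(Z_L + jZ_0·tanβl)/(Z_0 + jZ_L·tanβl)
     = 75·(369 + j146)/(75 + j720)

Z_in ≈ 19 − j36.5 Ω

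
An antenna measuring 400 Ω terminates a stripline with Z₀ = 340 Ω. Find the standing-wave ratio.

Γ = (400 − 340)/(400 + 340) = 0.0811
VSWR = (1 + 0.0811)/(1 − 0.0811)

VSWR ≈ 1.18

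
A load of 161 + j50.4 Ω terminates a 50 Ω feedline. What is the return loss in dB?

RL ≈ 5.01 dB

Γ = (111 + j50.4)/(211 + j50.4), |Γ| = 0.562
RL = −20·log₁₀|Γ| = −20·log₁₀(0.562)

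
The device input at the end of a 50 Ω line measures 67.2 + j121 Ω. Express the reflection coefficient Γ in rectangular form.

Γ ≈ 0.587 + j0.426

Γ = (Z_L − Z_0)/(Z_L + Z_0) = (17.2 + j121)/(117.2 + j121)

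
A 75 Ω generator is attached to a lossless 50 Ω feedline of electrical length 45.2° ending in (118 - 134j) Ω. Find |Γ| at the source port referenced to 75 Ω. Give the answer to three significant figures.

tan(βl) = 1.01
Z_in = Z_0·(Z_L + jZ_0·tanβl)/(Z_0 + jZ_L·tanβl) = 12.3 − j30.5 Ω
Γ_s = (Z_in − Z_s)/(Z_in + Z_s) = (-62.7 − j30.5)/(87.3 − j30.5), |Γ_s| = 0.754

|Γ| ≈ 0.754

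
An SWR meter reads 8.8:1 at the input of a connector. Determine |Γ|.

|Γ| ≈ 0.796

|Γ| = (S − 1)/(S + 1) = (8.8 − 1)/(8.8 + 1) = 7.8/9.8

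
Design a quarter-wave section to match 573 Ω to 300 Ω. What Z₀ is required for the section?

Z_qwt ≈ 415 Ω

Z_qwt = √(Z_0·R_L) = √(300 × 573) = √171900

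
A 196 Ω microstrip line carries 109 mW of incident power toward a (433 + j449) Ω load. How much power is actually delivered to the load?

P_delivered ≈ 62 mW

|Γ| = |(237 + j449)/(629 + j449)| = 0.657
|Γ|² = 0.432
P_refl = |Γ|²·P_inc = 47 mW, P_del = (1 − |Γ|²)·P_inc = 62 mW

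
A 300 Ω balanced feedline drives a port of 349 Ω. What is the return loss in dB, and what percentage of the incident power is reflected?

Γ = (349 − 300)/(349 + 300) = 0.0755
RL = −20·log₁₀(0.0755) = 22.4 dB
P_refl/P_inc = |Γ|² = 0.0057

RL ≈ 22.4 dB; 0.57% of incident power reflected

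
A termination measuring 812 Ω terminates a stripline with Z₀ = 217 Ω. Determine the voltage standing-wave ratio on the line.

VSWR ≈ 3.74

For a purely resistive load, VSWR = R_L/Z_0 or Z_0/R_L (whichever > 1) = 812/217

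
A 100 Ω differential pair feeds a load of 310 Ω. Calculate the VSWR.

VSWR ≈ 3.1

Γ = (310 − 100)/(310 + 100) = 0.512
VSWR = (1 + 0.512)/(1 − 0.512)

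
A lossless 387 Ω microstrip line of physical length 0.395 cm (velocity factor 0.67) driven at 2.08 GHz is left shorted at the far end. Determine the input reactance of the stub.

λ = v/f = 0.67·c / 2.08 GHz = 0.0966 m
βl = 2π·l/λ = 2π × 0.0409 = 14.7°
tan(βl) = 0.263
For a shorted stub, Z_in = jZ_0·tan(βl)

X_in ≈ 102 Ω (inductive)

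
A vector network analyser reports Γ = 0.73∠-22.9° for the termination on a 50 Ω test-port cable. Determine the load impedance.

Z_L = Z_0·(1 + Γ)/(1 − Γ) = 50·(1.67 − j0.284)/(0.328 + j0.284)

Z_L ≈ 124 − j151 Ω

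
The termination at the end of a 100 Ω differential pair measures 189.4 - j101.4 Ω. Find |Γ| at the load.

|Γ| ≈ 0.441

Γ = (Z_L − Z_0)/(Z_L + Z_0) = (89.4 − j101.4)/(289.4 − j101.4)
|Γ| = 135/307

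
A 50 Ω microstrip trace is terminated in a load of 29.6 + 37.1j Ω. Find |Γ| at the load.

|Γ| ≈ 0.482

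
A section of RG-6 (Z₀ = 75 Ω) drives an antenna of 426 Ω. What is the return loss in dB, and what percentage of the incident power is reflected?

Γ = (426 − 75)/(426 + 75) = 0.701
RL = −20·log₁₀(0.701) = 3.09 dB
P_refl/P_inc = |Γ|² = 0.491

RL ≈ 3.09 dB; 49.1% of incident power reflected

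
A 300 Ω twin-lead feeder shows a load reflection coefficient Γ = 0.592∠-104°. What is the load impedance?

Z_L ≈ 119 − j211 Ω

Z_L = Z_0·(1 + Γ)/(1 − Γ) = 300·(0.857 − j0.574)/(1.14 + j0.574)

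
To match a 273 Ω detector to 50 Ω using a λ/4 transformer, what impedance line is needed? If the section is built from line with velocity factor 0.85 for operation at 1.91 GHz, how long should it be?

Z_qwt ≈ 117 Ω; length ≈ 3.34 cm

Z_qwt = √(Z_0·R_L) = √(50 × 273) = √13650
λ = 0.85·c/f = 0.134 m, so l = λ/4 = 0.0334 m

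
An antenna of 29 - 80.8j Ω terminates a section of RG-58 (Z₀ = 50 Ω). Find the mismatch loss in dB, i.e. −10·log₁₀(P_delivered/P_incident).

mismatch loss ≈ 3.43 dB

Γ = (-21 − j80.8)/(79 − j80.8), |Γ| = 0.739
|Γ|² = 0.546, so P_del/P_inc = 1 − |Γ|² = 0.454
ML = −10·log₁₀(1 − |Γ|²)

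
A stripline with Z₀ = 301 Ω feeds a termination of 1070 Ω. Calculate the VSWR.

VSWR ≈ 3.55

Γ = (1070 − 301)/(1070 + 301) = 0.561
VSWR = (1 + 0.561)/(1 − 0.561)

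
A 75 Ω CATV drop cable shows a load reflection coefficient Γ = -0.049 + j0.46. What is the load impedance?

Z_L = Z_0·(1 + Γ)/(1 − Γ) = 75·(0.951 + j0.46)/(1.05 − j0.46)

Z_L ≈ 44.9 + j52.6 Ω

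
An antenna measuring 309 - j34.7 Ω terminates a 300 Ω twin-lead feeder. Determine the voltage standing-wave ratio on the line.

VSWR ≈ 1.12

Γ = (Z_L − Z_0)/(Z_L + Z_0) = (9 − j34.7)/(609 − j34.7)
|Γ| = 35.8/610 = 0.0588
VSWR = (1 + |Γ|)/(1 − |Γ|) = 1.06/0.941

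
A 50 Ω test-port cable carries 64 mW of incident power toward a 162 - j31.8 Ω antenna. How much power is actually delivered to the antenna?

|Γ| = |(112 − j31.8)/(212 − j31.8)| = 0.543
|Γ|² = 0.295
P_refl = |Γ|²·P_inc = 18.9 mW, P_del = (1 − |Γ|²)·P_inc = 45.1 mW

P_delivered ≈ 45.1 mW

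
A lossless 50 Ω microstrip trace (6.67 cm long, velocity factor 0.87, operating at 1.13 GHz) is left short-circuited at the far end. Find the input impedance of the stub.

Z_in ≈ −j201 Ω

λ = v/f = 0.87·c / 1.13 GHz = 0.231 m
βl = 2π·l/λ = 2π × 0.289 = 104°
tan(βl) = -4.02
For a short-circuited stub, Z_in = jZ_0·tan(βl)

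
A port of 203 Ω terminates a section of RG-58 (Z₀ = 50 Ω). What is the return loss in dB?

RL ≈ 4.37 dB

Γ = (203 − 50)/(203 + 50) = 0.605
RL = −20·log₁₀|Γ| = −20·log₁₀(0.605)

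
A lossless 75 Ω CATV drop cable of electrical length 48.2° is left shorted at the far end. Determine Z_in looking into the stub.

tan(βl) = 1.12
For a shorted stub, Z_in = jZ_0·tan(βl)

Z_in ≈ +j83.9 Ω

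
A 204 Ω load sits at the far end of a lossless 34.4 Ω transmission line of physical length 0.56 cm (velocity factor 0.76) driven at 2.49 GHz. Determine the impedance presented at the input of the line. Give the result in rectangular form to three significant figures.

Z_in ≈ 35.2 − j70.4 Ω

λ = v/f = 0.76·c / 2.49 GHz = 0.0916 m
βl = 2π·l/λ = 2π × 0.0612 = 22°
tan(βl) = tan(22°) = 0.404
Z_in = Z_0·(Z_L + jZ_0·tanβl)/(Z_0 + jZ_L·tanβl)
     = 34.4·(204 + j13.9)/(34.4 + j82.5)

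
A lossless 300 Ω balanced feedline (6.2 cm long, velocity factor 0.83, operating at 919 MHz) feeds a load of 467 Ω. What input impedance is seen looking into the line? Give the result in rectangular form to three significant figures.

λ = v/f = 0.83·c / 919 MHz = 0.271 m
βl = 2π·l/λ = 2π × 0.229 = 82.4°
tan(βl) = tan(82.4°) = 7.47
Z_in = Z_0·(Z_L + jZ_0·tanβl)/(Z_0 + jZ_L·tanβl)
     = 300·(467 + j2240)/(300 + j3490)

Z_in ≈ 195 − j23.4 Ω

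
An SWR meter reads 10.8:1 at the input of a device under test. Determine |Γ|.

|Γ| = (S − 1)/(S + 1) = (10.8 − 1)/(10.8 + 1) = 9.8/11.8

|Γ| ≈ 0.831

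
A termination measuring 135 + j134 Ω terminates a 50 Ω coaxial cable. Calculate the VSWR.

Γ = (Z_L − Z_0)/(Z_L + Z_0) = (85 + j134)/(185 + j134)
|Γ| = 159/228 = 0.695
VSWR = (1 + |Γ|)/(1 − |Γ|) = 1.69/0.305

VSWR ≈ 5.55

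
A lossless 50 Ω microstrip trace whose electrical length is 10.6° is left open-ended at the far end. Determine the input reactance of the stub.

tan(βl) = 0.187
For an open-ended stub, Z_in = −jZ_0·cot(βl) = −jZ_0/tan(βl)

X_in ≈ -267 Ω (capacitive)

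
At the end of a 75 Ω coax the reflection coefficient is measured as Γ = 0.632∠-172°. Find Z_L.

Z_L ≈ 17 − j4.98 Ω

Z_L = Z_0·(1 + Γ)/(1 − Γ) = 75·(0.374 − j0.088)/(1.63 + j0.088)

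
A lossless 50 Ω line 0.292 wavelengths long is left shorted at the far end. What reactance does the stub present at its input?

βl = 2π × 0.292 = 105°
tan(βl) = -3.7
For a shorted stub, Z_in = jZ_0·tan(βl)

X_in ≈ -185 Ω (capacitive)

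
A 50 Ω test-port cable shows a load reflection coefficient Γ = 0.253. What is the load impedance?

Z_L = Z_0·(1 + Γ)/(1 − Γ) = 50·(1.25)/(0.747)

Z_L ≈ 83.9 Ω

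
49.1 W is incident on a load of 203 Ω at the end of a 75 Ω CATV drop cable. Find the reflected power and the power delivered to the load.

Γ = (203 − 75)/(203 + 75) = 0.46
|Γ|² = 0.212
P_refl = |Γ|²·P_inc = 10.4 W, P_del = (1 − |Γ|²)·P_inc = 38.7 W

P_reflected ≈ 10.4 W; P_delivered ≈ 38.7 W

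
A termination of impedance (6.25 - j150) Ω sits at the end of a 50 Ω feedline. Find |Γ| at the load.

|Γ| ≈ 0.975

Γ = (Z_L − Z_0)/(Z_L + Z_0) = (-43.75 − j150)/(56.25 − j150)
|Γ| = 156/160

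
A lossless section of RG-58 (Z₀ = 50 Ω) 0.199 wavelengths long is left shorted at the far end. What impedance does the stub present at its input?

βl = 2π × 0.199 = 71.6°
tan(βl) = 3.01
For a shorted stub, Z_in = jZ_0·tan(βl)

Z_in ≈ +j151 Ω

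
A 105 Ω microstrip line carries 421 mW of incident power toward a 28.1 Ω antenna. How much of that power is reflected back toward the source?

P_reflected ≈ 141 mW

Γ = (28.1 − 105)/(28.1 + 105) = -0.578
|Γ|² = 0.334
P_refl = |Γ|²·P_inc = 141 mW, P_del = (1 − |Γ|²)·P_inc = 280 mW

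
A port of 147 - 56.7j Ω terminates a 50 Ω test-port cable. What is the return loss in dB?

Γ = (97 − j56.7)/(197 − j56.7), |Γ| = 0.548
RL = −20·log₁₀|Γ| = −20·log₁₀(0.548)

RL ≈ 5.22 dB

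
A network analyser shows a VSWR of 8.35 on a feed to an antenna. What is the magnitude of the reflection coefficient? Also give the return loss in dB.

|Γ| = (S − 1)/(S + 1) = (8.35 − 1)/(8.35 + 1) = 7.35/9.35
RL = −20·log₁₀|Γ| = −20·log₁₀(0.786)

|Γ| ≈ 0.786; return loss ≈ 2.09 dB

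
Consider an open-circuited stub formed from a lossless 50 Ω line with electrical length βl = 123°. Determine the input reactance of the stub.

X_in ≈ 32.5 Ω (inductive)

tan(βl) = -1.54
For an open-circuited stub, Z_in = −jZ_0·cot(βl) = −jZ_0/tan(βl)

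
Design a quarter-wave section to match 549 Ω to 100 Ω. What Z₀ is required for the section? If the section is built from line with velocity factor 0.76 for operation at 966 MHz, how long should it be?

Z_qwt ≈ 234 Ω; length ≈ 5.9 cm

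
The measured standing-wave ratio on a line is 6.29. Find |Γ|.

|Γ| ≈ 0.726

|Γ| = (S − 1)/(S + 1) = (6.29 − 1)/(6.29 + 1) = 5.29/7.29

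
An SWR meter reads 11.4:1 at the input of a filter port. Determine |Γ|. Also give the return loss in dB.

|Γ| ≈ 0.839; return loss ≈ 1.53 dB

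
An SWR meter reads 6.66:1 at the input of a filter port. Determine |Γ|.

|Γ| ≈ 0.739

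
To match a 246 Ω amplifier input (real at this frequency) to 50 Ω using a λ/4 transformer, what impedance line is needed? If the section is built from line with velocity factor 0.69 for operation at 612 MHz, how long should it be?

Z_qwt = √(Z_0·R_L) = √(50 × 246) = √12300
λ = 0.69·c/f = 0.338 m, so l = λ/4 = 0.0846 m

Z_qwt ≈ 111 Ω; length ≈ 8.46 cm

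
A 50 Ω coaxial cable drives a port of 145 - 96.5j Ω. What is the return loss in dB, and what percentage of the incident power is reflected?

RL ≈ 4.12 dB; 38.7% of incident power reflected

Γ = (95 − j96.5)/(195 − j96.5), |Γ| = 0.622
RL = −20·log₁₀(0.622) = 4.12 dB
P_refl/P_inc = |Γ|² = 0.387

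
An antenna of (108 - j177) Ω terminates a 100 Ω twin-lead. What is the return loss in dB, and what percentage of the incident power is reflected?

RL ≈ 3.76 dB; 42.1% of incident power reflected

Γ = (8 − j177)/(208 − j177), |Γ| = 0.649
RL = −20·log₁₀(0.649) = 3.76 dB
P_refl/P_inc = |Γ|² = 0.421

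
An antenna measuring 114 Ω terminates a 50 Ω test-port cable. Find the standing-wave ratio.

VSWR ≈ 2.28

For a purely resistive load, VSWR = R_L/Z_0 or Z_0/R_L (whichever > 1) = 114/50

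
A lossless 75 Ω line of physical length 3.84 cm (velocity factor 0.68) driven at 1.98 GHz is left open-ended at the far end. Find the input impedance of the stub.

λ = v/f = 0.68·c / 1.98 GHz = 0.103 m
βl = 2π·l/λ = 2π × 0.373 = 134°
tan(βl) = -1.03
For an open-ended stub, Z_in = −jZ_0·cot(βl) = −jZ_0/tan(βl)

Z_in ≈ +j72.9 Ω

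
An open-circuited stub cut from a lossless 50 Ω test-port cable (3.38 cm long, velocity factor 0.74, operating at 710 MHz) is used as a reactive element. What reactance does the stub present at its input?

λ = v/f = 0.74·c / 710 MHz = 0.313 m
βl = 2π·l/λ = 2π × 0.108 = 38.9°
tan(βl) = 0.807
For an open-circuited stub, Z_in = −jZ_0·cot(βl) = −jZ_0/tan(βl)

X_in ≈ -61.9 Ω (capacitive)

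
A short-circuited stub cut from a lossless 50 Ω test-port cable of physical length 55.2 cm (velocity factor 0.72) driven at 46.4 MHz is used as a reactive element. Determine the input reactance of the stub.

X_in ≈ 46.1 Ω (inductive)

λ = v/f = 0.72·c / 46.4 MHz = 4.66 m
βl = 2π·l/λ = 2π × 0.119 = 42.7°
tan(βl) = 0.922
For a short-circuited stub, Z_in = jZ_0·tan(βl)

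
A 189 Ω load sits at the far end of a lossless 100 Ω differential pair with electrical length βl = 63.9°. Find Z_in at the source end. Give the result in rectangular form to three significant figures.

Z_in ≈ 61.5 − j33.1 Ω

tan(βl) = tan(63.9°) = 2.04
Z_in = Z_0·(Z_L + jZ_0·tanβl)/(Z_0 + jZ_L·tanβl)
     = 100·(189 + j204)/(100 + j386)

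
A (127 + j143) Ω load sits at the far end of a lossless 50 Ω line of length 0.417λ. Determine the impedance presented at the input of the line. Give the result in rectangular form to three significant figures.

Z_in ≈ 18.5 + j53.5 Ω

βl = 2π × 0.417 = 150°
tan(βl) = tan(150°) = -0.575
Z_in = Z_0·(Z_L + jZ_0·tanβl)/(Z_0 + jZ_L·tanβl)
     = 50·(127 + j114)/(132 − j73)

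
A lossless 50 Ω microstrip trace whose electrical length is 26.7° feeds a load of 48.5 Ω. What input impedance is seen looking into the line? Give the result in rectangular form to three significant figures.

Z_in ≈ 49.1 + j1.2 Ω

tan(βl) = tan(26.7°) = 0.503
Z_in = Z_0·(Z_L + jZ_0·tanβl)/(Z_0 + jZ_L·tanβl)
     = 50·(48.5 + j25.1)/(50 + j24.4)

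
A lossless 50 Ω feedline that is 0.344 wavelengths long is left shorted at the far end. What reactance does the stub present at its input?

X_in ≈ -74.6 Ω (capacitive)

βl = 2π × 0.344 = 124°
tan(βl) = -1.49
For a shorted stub, Z_in = jZ_0·tan(βl)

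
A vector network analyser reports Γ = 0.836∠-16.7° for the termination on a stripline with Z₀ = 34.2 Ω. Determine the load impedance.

Z_L ≈ 106 − j169 Ω

Z_L = Z_0·(1 + Γ)/(1 − Γ) = 34.2·(1.8 − j0.24)/(0.199 + j0.24)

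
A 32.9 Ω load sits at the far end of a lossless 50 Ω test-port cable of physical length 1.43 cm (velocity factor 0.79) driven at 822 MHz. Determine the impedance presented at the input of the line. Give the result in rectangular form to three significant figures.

Z_in ≈ 34.8 + j8.74 Ω

λ = v/f = 0.79·c / 822 MHz = 0.288 m
βl = 2π·l/λ = 2π × 0.0496 = 17.9°
tan(βl) = tan(17.9°) = 0.322
Z_in = Z_0·(Z_L + jZ_0·tanβl)/(Z_0 + jZ_L·tanβl)
     = 50·(32.9 + j16.1)/(50 + j10.6)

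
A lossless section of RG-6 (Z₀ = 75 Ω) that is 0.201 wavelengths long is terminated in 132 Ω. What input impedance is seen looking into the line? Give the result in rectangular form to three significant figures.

Z_in ≈ 45.4 − j15.6 Ω

βl = 2π × 0.201 = 72.4°
tan(βl) = tan(72.4°) = 3.14
Z_in = Z_0·(Z_L + jZ_0·tanβl)/(Z_0 + jZ_L·tanβl)
     = 75·(132 + j236)/(75 + j415)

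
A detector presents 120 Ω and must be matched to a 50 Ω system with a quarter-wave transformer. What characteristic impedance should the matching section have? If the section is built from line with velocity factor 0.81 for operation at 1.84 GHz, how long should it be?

Z_qwt ≈ 77.5 Ω; length ≈ 3.3 cm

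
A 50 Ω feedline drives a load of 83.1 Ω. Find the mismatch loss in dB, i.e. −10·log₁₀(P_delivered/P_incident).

mismatch loss ≈ 0.277 dB

Γ = (83.1 − 50)/(83.1 + 50) = 0.249
|Γ|² = 0.0618, so P_del/P_inc = 1 − |Γ|² = 0.938
ML = −10·log₁₀(1 − |Γ|²)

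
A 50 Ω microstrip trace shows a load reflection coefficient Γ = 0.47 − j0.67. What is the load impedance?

Z_L ≈ 22.6 − j91.8 Ω

Z_L = Z_0·(1 + Γ)/(1 − Γ) = 50·(1.47 − j0.67)/(0.53 + j0.67)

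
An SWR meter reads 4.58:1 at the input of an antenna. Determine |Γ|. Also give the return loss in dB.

|Γ| = (S − 1)/(S + 1) = (4.58 − 1)/(4.58 + 1) = 3.58/5.58
RL = −20·log₁₀|Γ| = −20·log₁₀(0.642)

|Γ| ≈ 0.642; return loss ≈ 3.86 dB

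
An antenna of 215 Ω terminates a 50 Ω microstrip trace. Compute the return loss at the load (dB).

Γ = (215 − 50)/(215 + 50) = 0.623
RL = −20·log₁₀|Γ| = −20·log₁₀(0.623)

RL ≈ 4.12 dB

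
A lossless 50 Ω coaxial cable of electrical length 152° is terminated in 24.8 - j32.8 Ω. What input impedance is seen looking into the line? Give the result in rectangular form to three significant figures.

tan(βl) = tan(152°) = -0.532
Z_in = Z_0·(Z_L + jZ_0·tanβl)/(Z_0 + jZ_L·tanβl)
     = 50·(24.8 − j59.4)/(32.6 − j13.2)

Z_in ≈ 64.4 − j65.1 Ω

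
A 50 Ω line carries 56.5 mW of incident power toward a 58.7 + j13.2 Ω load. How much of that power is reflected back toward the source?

P_reflected ≈ 1.18 mW

|Γ| = |(8.7 + j13.2)/(108.7 + j13.2)| = 0.144
|Γ|² = 0.0208
P_refl = |Γ|²·P_inc = 1.18 mW, P_del = (1 − |Γ|²)·P_inc = 55.3 mW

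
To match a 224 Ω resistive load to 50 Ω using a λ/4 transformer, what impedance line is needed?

Z_qwt ≈ 106 Ω

Z_qwt = √(Z_0·R_L) = √(50 × 224) = √11200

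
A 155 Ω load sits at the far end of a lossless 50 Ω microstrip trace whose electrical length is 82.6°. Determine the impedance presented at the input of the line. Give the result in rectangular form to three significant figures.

Z_in ≈ 16.4 − j5.81 Ω

tan(βl) = tan(82.6°) = 7.7
Z_in = Z_0·(Z_L + jZ_0·tanβl)/(Z_0 + jZ_L·tanβl)
     = 50·(155 + j385)/(50 + j1190)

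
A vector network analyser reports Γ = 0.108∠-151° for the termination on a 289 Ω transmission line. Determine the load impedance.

Z_L = Z_0·(1 + Γ)/(1 − Γ) = 289·(0.906 − j0.0524)/(1.09 + j0.0524)

Z_L ≈ 238 − j25.2 Ω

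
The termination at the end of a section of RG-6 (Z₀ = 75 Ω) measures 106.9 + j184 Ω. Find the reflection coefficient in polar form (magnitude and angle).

Γ = (Z_L − Z_0)/(Z_L + Z_0) = (31.9 + j184)/(181.9 + j184)
|Γ| = 187/259 = 0.722

Γ ≈ 0.722 ∠ 34.8°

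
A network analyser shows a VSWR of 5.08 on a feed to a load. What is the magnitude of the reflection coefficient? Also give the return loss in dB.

|Γ| ≈ 0.671; return loss ≈ 3.46 dB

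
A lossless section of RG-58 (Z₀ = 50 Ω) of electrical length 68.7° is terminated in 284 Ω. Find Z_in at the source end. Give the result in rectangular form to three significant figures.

Z_in ≈ 10.1 − j18.8 Ω

tan(βl) = tan(68.7°) = 2.56
Z_in = Z_0·(Z_L + jZ_0·tanβl)/(Z_0 + jZ_L·tanβl)
     = 50·(284 + j128)/(50 + j728)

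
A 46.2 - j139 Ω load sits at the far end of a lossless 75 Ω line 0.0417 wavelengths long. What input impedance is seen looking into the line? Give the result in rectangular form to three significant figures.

βl = 2π × 0.0417 = 15°
tan(βl) = tan(15°) = 0.268
Z_in = Z_0·(Z_L + jZ_0·tanβl)/(Z_0 + jZ_L·tanβl)
     = 75·(46.2 − j119)/(112 + j12.4)

Z_in ≈ 21.8 − j81.8 Ω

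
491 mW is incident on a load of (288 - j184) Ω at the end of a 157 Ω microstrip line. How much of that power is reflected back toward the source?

|Γ| = |(131 − j184)/(445 − j184)| = 0.469
|Γ|² = 0.22
P_refl = |Γ|²·P_inc = 108 mW, P_del = (1 − |Γ|²)·P_inc = 383 mW

P_reflected ≈ 108 mW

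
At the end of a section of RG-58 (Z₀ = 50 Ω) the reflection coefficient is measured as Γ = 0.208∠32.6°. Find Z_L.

Z_L ≈ 69 + j16.2 Ω

Z_L = Z_0·(1 + Γ)/(1 − Γ) = 50·(1.18 + j0.112)/(0.825 − j0.112)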